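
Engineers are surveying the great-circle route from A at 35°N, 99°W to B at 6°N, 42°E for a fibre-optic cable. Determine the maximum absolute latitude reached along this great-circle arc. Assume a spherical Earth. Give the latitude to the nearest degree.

≈ 51°N

The great circle lies in the plane with unit normal n̂ = (p₁ × p₂)/|p₁ × p₂|.
Here n̂_z ≈ +0.626; the vertex latitude is φ_max = arccos|n̂_z| ≈ 51.3°.
Check via Clairaut: cos φ_max = |cos φ₁| · sin C = cos(35.0°)·sin(49.8°) ≈ 0.626, again giving ≈ 51.3°.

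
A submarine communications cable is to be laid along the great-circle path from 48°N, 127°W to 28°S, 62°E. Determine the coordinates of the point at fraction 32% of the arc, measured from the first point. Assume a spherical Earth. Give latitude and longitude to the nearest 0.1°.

From cos δ = sin φ₁ sin φ₂ + cos φ₁ cos φ₂ cos Δλ, the central angle is δ ≈ 2.772 rad (158.8°).
Interpolate at f = 0.32 with slerp weights a = sin((1−f)δ)/sin δ ≈ 2.632, b = sin(fδ)/sin δ ≈ 2.145.
p = a·p₁ + b·p₂ ≈ (-0.171, 0.266, 0.949); φ = arcsin(p_z) ≈ 71.58°, λ = atan2(p_y, p_x) ≈ 122.70°.

≈ 71.6°N, 122.7°E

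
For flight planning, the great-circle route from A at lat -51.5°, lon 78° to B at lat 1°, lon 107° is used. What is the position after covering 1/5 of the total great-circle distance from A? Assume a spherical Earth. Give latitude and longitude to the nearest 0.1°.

≈ lat -41.6°, lon 86.8°

Write both endpoints as unit vectors p₁, p₂ with components (cos φ cos λ, cos φ sin λ, sin φ).
The central angle between the endpoints is δ = arccos(p₁·p₂) ≈ 1.011 rad (57.9°).
Interpolate at f = 1/5 with slerp weights a = sin((1−f)δ)/sin δ ≈ 0.854, b = sin(fδ)/sin δ ≈ 0.237.
p = a·p₁ + b·p₂ ≈ (0.041, 0.747, -0.664); φ = arcsin(p_z) ≈ -41.61°, λ = atan2(p_y, p_x) ≈ 86.84°.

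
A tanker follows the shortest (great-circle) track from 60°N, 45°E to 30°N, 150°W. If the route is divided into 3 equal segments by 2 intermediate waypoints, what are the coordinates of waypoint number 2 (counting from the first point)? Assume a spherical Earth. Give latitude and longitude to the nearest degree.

≈ 59°N, 157°W

Convert each endpoint to a unit vector on the sphere (x = cos φ cos λ, y = cos φ sin λ, z = sin φ).
The central angle between the endpoints is δ = arccos(p₁·p₂) ≈ 1.556 rad (89.2°).
Interpolate at f = 2/3 with slerp weights a = sin((1−f)δ)/sin δ ≈ 0.496, b = sin(fδ)/sin δ ≈ 0.861.
p = a·p₁ + b·p₂ ≈ (-0.471, -0.198, 0.860); φ = arcsin(p_z) ≈ 59.31°, λ = atan2(p_y, p_x) ≈ -157.22°.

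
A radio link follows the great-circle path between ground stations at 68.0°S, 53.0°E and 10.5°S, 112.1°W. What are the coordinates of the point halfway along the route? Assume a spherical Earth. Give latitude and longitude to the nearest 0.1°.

≈ 60.5°S, 103.3°W

Convert each endpoint to a unit vector on the sphere (x = cos φ cos λ, y = cos φ sin λ, z = sin φ).
The central angle between the endpoints is δ = arccos(p₁·p₂) ≈ 1.759 rad (100.8°).
Interpolate at f = 1/2 with slerp weights a = sin((1−f)δ)/sin δ ≈ 0.784, b = sin(fδ)/sin δ ≈ 0.784.
p = a·p₁ + b·p₂ ≈ (-0.113, -0.480, -0.870); φ = arcsin(p_z) ≈ -60.46°, λ = atan2(p_y, p_x) ≈ -103.29°.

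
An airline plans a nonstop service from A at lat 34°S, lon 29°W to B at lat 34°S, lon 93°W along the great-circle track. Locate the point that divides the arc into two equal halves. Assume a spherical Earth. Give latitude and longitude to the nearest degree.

≈ lat 38°S, lon 61°W

Convert each endpoint to a unit vector on the sphere (x = cos φ cos λ, y = cos φ sin λ, z = sin φ).
The central angle between the endpoints is δ = arccos(p₁·p₂) ≈ 0.910 rad (52.1°).
Interpolate at f = 1/2 with slerp weights a = sin((1−f)δ)/sin δ ≈ 0.557, b = sin(fδ)/sin δ ≈ 0.557.
p = a·p₁ + b·p₂ ≈ (0.379, -0.685, -0.622); φ = arcsin(p_z) ≈ -38.50°, λ = atan2(p_y, p_x) ≈ -61.00°.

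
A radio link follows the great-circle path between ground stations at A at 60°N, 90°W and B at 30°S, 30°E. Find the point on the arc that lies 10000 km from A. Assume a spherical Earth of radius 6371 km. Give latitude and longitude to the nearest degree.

≈ 5°N, 8°E

Write both endpoints as unit vectors p₁, p₂ with components (cos φ cos λ, cos φ sin λ, sin φ).
The central angle between the endpoints is δ = arccos(p₁·p₂) ≈ 2.278 rad (130.5°). The total great-circle distance is δ·R ≈ 2.278 × 6371 ≈ 14512 km, so the target fraction is f = 10000/14512 ≈ 0.689.
Interpolate at f ≈ 0.689 with slerp weights a = sin((1−f)δ)/sin δ ≈ 0.855, b = sin(fδ)/sin δ ≈ 1.315.
p = a·p₁ + b·p₂ ≈ (0.986, 0.142, 0.083); φ = arcsin(p_z) ≈ 4.77°, λ = atan2(p_y, p_x) ≈ 8.18°.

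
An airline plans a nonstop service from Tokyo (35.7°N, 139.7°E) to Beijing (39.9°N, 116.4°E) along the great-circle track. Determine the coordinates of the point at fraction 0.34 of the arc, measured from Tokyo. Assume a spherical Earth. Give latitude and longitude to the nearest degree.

≈ (38°N, 132°E)

The haversine formula gives a central angle δ ≈ 0.329 rad (18.8°) between the endpoints.
Interpolate at f = 0.34 with slerp weights a = sin((1−f)δ)/sin δ ≈ 0.667, b = sin(fδ)/sin δ ≈ 0.345.
p = a·p₁ + b·p₂ ≈ (-0.531, 0.588, 0.611); φ = arcsin(p_z) ≈ 37.64°, λ = atan2(p_y, p_x) ≈ 132.09°.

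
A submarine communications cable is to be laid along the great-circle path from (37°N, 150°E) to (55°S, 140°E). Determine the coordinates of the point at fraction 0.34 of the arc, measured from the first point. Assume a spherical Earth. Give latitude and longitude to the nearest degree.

From cos δ = sin φ₁ sin φ₂ + cos φ₁ cos φ₂ cos Δλ, the central angle is δ ≈ 1.613 rad (92.4°).
Interpolate at f = 0.34 with slerp weights a = sin((1−f)δ)/sin δ ≈ 0.875, b = sin(fδ)/sin δ ≈ 0.522.
p = a·p₁ + b·p₂ ≈ (-0.835, 0.542, 0.099); φ = arcsin(p_z) ≈ 5.70°, λ = atan2(p_y, p_x) ≈ 147.01°.

≈ (6°N, 147°E)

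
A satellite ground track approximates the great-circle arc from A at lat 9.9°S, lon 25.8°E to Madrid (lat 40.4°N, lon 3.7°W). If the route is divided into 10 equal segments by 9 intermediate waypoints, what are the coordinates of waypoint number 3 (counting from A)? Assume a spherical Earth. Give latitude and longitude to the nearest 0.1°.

The haversine formula gives a central angle δ ≈ 0.999 rad (57.2°) between the endpoints.
Interpolate at f = 3/10 with slerp weights a = sin((1−f)δ)/sin δ ≈ 0.765, b = sin(fδ)/sin δ ≈ 0.351.
p = a·p₁ + b·p₂ ≈ (0.946, 0.311, 0.096); φ = arcsin(p_z) ≈ 5.50°, λ = atan2(p_y, p_x) ≈ 18.20°.

≈ lat 5.5°N, lon 18.2°E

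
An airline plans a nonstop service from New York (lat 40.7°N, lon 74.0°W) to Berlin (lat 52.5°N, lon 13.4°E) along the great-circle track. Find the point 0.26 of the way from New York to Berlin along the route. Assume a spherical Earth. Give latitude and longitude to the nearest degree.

Convert each endpoint to a unit vector on the sphere (x = cos φ cos λ, y = cos φ sin λ, z = sin φ).
The central angle between the endpoints is δ = arccos(p₁·p₂) ≈ 1.002 rad (57.4°).
Interpolate at f = 0.26 with slerp weights a = sin((1−f)δ)/sin δ ≈ 0.802, b = sin(fδ)/sin δ ≈ 0.306.
p = a·p₁ + b·p₂ ≈ (0.349, -0.541, 0.765); φ = arcsin(p_z) ≈ 49.94°, λ = atan2(p_y, p_x) ≈ -57.21°.

≈ lat 50°N, lon 57°W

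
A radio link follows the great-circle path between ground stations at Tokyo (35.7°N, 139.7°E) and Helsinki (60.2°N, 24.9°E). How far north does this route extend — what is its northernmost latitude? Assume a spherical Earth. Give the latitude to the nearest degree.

The great circle lies in the plane with unit normal n̂ = (p₁ × p₂)/|p₁ × p₂|.
Here n̂_z ≈ -0.389; the vertex latitude is φ_max = arccos|n̂_z| ≈ 67.1°.

≈ 67°N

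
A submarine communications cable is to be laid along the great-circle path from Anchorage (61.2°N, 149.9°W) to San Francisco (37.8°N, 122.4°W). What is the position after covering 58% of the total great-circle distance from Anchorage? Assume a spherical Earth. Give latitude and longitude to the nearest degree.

Convert each endpoint to a unit vector on the sphere (x = cos φ cos λ, y = cos φ sin λ, z = sin φ).
The central angle between the endpoints is δ = arccos(p₁·p₂) ≈ 0.506 rad (29.0°).
Interpolate at f = 0.58 with slerp weights a = sin((1−f)δ)/sin δ ≈ 0.435, b = sin(fδ)/sin δ ≈ 0.597.
p = a·p₁ + b·p₂ ≈ (-0.434, -0.503, 0.747); φ = arcsin(p_z) ≈ 48.34°, λ = atan2(p_y, p_x) ≈ -130.77°.

≈ 48°N, 131°W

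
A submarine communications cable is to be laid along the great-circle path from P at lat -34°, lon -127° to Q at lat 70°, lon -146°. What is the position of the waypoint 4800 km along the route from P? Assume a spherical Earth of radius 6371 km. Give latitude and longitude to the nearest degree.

≈ lat 9°, lon -132°

Write both endpoints as unit vectors p₁, p₂ with components (cos φ cos λ, cos φ sin λ, sin φ).
The central angle between the endpoints is δ = arccos(p₁·p₂) ≈ 1.831 rad (104.9°). The total great-circle distance is δ·R ≈ 1.831 × 6371 ≈ 11666 km, so the target fraction is f = 4800/11666 ≈ 0.411.
Interpolate at f ≈ 0.411 with slerp weights a = sin((1−f)δ)/sin δ ≈ 0.912, b = sin(fδ)/sin δ ≈ 0.708.
p = a·p₁ + b·p₂ ≈ (-0.656, -0.739, 0.156); φ = arcsin(p_z) ≈ 8.95°, λ = atan2(p_y, p_x) ≈ -131.58°.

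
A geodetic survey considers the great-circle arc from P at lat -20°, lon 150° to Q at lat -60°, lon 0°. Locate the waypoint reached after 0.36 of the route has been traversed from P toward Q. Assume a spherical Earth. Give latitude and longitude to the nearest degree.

≈ lat -53°, lon 136°

From cos δ = sin φ₁ sin φ₂ + cos φ₁ cos φ₂ cos Δλ, the central angle is δ ≈ 1.682 rad (96.4°).
Interpolate at f = 0.36 with slerp weights a = sin((1−f)δ)/sin δ ≈ 0.886, b = sin(fδ)/sin δ ≈ 0.573.
p = a·p₁ + b·p₂ ≈ (-0.434, 0.416, -0.799); φ = arcsin(p_z) ≈ -53.02°, λ = atan2(p_y, p_x) ≈ 136.23°.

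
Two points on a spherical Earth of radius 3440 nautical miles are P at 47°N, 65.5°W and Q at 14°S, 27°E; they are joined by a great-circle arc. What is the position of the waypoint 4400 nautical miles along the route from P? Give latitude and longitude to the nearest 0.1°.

≈ 6.9°N, 7.4°E

The haversine formula gives a central angle δ ≈ 1.778 rad (101.9°) between the endpoints. The total great-circle distance is δ·R ≈ 1.778 × 3440 ≈ 6117 nmi, so the target fraction is f = 4400/6117 ≈ 0.719.
Interpolate at f ≈ 0.719 with slerp weights a = sin((1−f)δ)/sin δ ≈ 0.489, b = sin(fδ)/sin δ ≈ 0.979.
p = a·p₁ + b·p₂ ≈ (0.984, 0.128, 0.121); φ = arcsin(p_z) ≈ 6.94°, λ = atan2(p_y, p_x) ≈ 7.39°.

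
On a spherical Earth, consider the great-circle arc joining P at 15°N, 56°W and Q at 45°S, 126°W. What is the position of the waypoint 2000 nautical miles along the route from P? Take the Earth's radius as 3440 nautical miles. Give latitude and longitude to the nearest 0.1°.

≈ 10.4°S, 77.8°W

Convert each endpoint to a unit vector on the sphere (x = cos φ cos λ, y = cos φ sin λ, z = sin φ).
The central angle between the endpoints is δ = arccos(p₁·p₂) ≈ 1.520 rad (87.1°). The total great-circle distance is δ·R ≈ 1.520 × 3440 ≈ 5229 nmi, so the target fraction is f = 2000/5229 ≈ 0.382.
Interpolate at f ≈ 0.382 with slerp weights a = sin((1−f)δ)/sin δ ≈ 0.808, b = sin(fδ)/sin δ ≈ 0.550.
p = a·p₁ + b·p₂ ≈ (0.208, -0.962, -0.180); φ = arcsin(p_z) ≈ -10.35°, λ = atan2(p_y, p_x) ≈ -77.80°.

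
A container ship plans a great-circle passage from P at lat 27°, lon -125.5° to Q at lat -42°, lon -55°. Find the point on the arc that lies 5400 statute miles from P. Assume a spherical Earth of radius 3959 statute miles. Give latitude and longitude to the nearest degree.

≈ lat -32°, lon -71°

Convert each endpoint to a unit vector on the sphere (x = cos φ cos λ, y = cos φ sin λ, z = sin φ).
The central angle between the endpoints is δ = arccos(p₁·p₂) ≈ 1.654 rad (94.7°). The total great-circle distance is δ·R ≈ 1.654 × 3959 ≈ 6547 mi, so the target fraction is f = 5400/6547 ≈ 0.825.
Interpolate at f ≈ 0.825 with slerp weights a = sin((1−f)δ)/sin δ ≈ 0.287, b = sin(fδ)/sin δ ≈ 0.982.
p = a·p₁ + b·p₂ ≈ (0.270, -0.806, -0.527); φ = arcsin(p_z) ≈ -31.80°, λ = atan2(p_y, p_x) ≈ -71.45°.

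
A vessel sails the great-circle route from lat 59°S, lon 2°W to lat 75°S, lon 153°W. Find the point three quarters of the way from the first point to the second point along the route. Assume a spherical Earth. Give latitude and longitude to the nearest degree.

≈ lat 84°S, lon 112°W

From cos δ = sin φ₁ sin φ₂ + cos φ₁ cos φ₂ cos Δλ, the central angle is δ ≈ 0.779 rad (44.7°).
Interpolate at f = 3/4 with slerp weights a = sin((1−f)δ)/sin δ ≈ 0.275, b = sin(fδ)/sin δ ≈ 0.785.
p = a·p₁ + b·p₂ ≈ (-0.039, -0.097, -0.994); φ = arcsin(p_z) ≈ -83.98°, λ = atan2(p_y, p_x) ≈ -111.99°.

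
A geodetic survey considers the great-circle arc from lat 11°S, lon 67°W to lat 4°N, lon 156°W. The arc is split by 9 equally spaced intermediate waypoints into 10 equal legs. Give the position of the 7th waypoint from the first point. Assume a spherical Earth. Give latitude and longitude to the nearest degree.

≈ lat 1°S, lon 130°W

Write both endpoints as unit vectors p₁, p₂ with components (cos φ cos λ, cos φ sin λ, sin φ).
The central angle between the endpoints is δ = arccos(p₁·p₂) ≈ 1.567 rad (89.8°).
Interpolate at f = 7/10 with slerp weights a = sin((1−f)δ)/sin δ ≈ 0.453, b = sin(fδ)/sin δ ≈ 0.890.
p = a·p₁ + b·p₂ ≈ (-0.637, -0.770, -0.024); φ = arcsin(p_z) ≈ -1.40°, λ = atan2(p_y, p_x) ≈ -129.59°.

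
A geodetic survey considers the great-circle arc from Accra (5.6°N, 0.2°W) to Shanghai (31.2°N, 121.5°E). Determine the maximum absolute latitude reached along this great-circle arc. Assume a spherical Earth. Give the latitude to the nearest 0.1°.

≈ 37.9°N

The great circle lies in the plane with unit normal n̂ = (p₁ × p₂)/|p₁ × p₂|.
Here n̂_z ≈ +0.789; the vertex latitude is φ_max = arccos|n̂_z| ≈ 37.9°.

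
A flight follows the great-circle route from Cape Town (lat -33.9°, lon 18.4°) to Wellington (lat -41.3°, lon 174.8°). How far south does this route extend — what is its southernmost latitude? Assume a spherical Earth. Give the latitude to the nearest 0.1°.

The great circle lies in the plane with unit normal n̂ = (p₁ × p₂)/|p₁ × p₂|.
Here n̂_z ≈ +0.255; the vertex latitude is φ_max = arccos|n̂_z| ≈ 75.2°.

≈ -75.2°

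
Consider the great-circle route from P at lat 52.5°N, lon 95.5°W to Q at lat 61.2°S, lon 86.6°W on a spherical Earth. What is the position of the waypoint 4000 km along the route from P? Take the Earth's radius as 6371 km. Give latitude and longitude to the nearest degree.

≈ lat 17°N, lon 93°W

From cos δ = sin φ₁ sin φ₂ + cos φ₁ cos φ₂ cos Δλ, the central angle is δ ≈ 1.988 rad (113.9°). The total great-circle distance is δ·R ≈ 1.988 × 6371 ≈ 12667 km, so the target fraction is f = 4000/12667 ≈ 0.316.
Interpolate at f ≈ 0.316 with slerp weights a = sin((1−f)δ)/sin δ ≈ 1.070, b = sin(fδ)/sin δ ≈ 0.643.
p = a·p₁ + b·p₂ ≈ (-0.044, -0.957, 0.286); φ = arcsin(p_z) ≈ 16.60°, λ = atan2(p_y, p_x) ≈ -92.64°.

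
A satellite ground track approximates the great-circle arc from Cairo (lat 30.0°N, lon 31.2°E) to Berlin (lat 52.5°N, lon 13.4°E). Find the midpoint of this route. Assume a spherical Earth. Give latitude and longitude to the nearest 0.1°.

Convert each endpoint to a unit vector on the sphere (x = cos φ cos λ, y = cos φ sin λ, z = sin φ).
The central angle between the endpoints is δ = arccos(p₁·p₂) ≈ 0.454 rad (26.0°).
Interpolate at f = 1/2 with slerp weights a = sin((1−f)δ)/sin δ ≈ 0.513, b = sin(fδ)/sin δ ≈ 0.513.
p = a·p₁ + b·p₂ ≈ (0.684, 0.303, 0.664); φ = arcsin(p_z) ≈ 41.58°, λ = atan2(p_y, p_x) ≈ 23.86°.

≈ lat 41.6°N, lon 23.9°E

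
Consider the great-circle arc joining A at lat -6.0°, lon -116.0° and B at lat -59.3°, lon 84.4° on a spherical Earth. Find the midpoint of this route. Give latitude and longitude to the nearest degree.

≈ lat -60°, lon -135°

The haversine formula gives a central angle δ ≈ 1.967 rad (112.7°) between the endpoints.
Interpolate at f = 1/2 with slerp weights a = sin((1−f)δ)/sin δ ≈ 0.902, b = sin(fδ)/sin δ ≈ 0.902.
p = a·p₁ + b·p₂ ≈ (-0.348, -0.348, -0.870); φ = arcsin(p_z) ≈ -60.49°, λ = atan2(p_y, p_x) ≈ -135.03°.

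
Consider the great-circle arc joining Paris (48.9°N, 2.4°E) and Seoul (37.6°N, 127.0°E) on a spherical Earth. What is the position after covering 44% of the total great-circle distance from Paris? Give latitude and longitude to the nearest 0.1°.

The haversine formula gives a central angle δ ≈ 1.406 rad (80.6°) between the endpoints.
Interpolate at f = 0.44 with slerp weights a = sin((1−f)δ)/sin δ ≈ 0.718, b = sin(fδ)/sin δ ≈ 0.588.
p = a·p₁ + b·p₂ ≈ (0.191, 0.392, 0.900); φ = arcsin(p_z) ≈ 64.15°, λ = atan2(p_y, p_x) ≈ 63.96°.

≈ 64.1°N, 64.0°E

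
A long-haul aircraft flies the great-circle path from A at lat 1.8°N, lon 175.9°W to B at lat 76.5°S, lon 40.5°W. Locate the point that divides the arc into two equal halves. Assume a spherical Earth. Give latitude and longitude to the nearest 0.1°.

≈ lat 47.9°S, lon 164.8°W

Write both endpoints as unit vectors p₁, p₂ with components (cos φ cos λ, cos φ sin λ, sin φ).
The central angle between the endpoints is δ = arccos(p₁·p₂) ≈ 1.769 rad (101.3°).
Interpolate at f = 1/2 with slerp weights a = sin((1−f)δ)/sin δ ≈ 0.789, b = sin(fδ)/sin δ ≈ 0.789.
p = a·p₁ + b·p₂ ≈ (-0.646, -0.176, -0.742); φ = arcsin(p_z) ≈ -47.93°, λ = atan2(p_y, p_x) ≈ -164.77°.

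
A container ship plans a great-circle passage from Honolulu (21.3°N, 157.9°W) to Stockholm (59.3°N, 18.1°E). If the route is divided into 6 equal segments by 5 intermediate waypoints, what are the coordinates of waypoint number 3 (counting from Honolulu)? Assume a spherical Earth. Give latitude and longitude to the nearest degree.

≈ 71°N, 153°W

Write both endpoints as unit vectors p₁, p₂ with components (cos φ cos λ, cos φ sin λ, sin φ).
The central angle between the endpoints is δ = arccos(p₁·p₂) ≈ 1.734 rad (99.3°).
Interpolate at f = 3/6 with slerp weights a = sin((1−f)δ)/sin δ ≈ 0.773, b = sin(fδ)/sin δ ≈ 0.773.
p = a·p₁ + b·p₂ ≈ (-0.292, -0.148, 0.945); φ = arcsin(p_z) ≈ 70.89°, λ = atan2(p_y, p_x) ≈ -153.08°.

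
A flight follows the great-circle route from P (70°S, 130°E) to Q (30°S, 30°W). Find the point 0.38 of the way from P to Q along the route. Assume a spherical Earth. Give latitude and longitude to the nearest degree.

≈ (78°S, 5°W)

From cos δ = sin φ₁ sin φ₂ + cos φ₁ cos φ₂ cos Δλ, the central angle is δ ≈ 1.378 rad (79.0°).
Interpolate at f = 0.38 with slerp weights a = sin((1−f)δ)/sin δ ≈ 0.768, b = sin(fδ)/sin δ ≈ 0.509.
p = a·p₁ + b·p₂ ≈ (0.213, -0.019, -0.977); φ = arcsin(p_z) ≈ -77.64°, λ = atan2(p_y, p_x) ≈ -5.17°.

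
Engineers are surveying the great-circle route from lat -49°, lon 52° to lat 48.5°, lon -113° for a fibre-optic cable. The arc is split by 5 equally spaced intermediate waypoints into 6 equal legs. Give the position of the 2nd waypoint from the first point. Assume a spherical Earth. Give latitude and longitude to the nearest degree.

≈ lat -23°, lon -13°

Convert each endpoint to a unit vector on the sphere (x = cos φ cos λ, y = cos φ sin λ, z = sin φ).
The central angle between the endpoints is δ = arccos(p₁·p₂) ≈ 2.969 rad (170.1°).
Interpolate at f = 2/6 with slerp weights a = sin((1−f)δ)/sin δ ≈ 5.345, b = sin(fδ)/sin δ ≈ 4.868.
p = a·p₁ + b·p₂ ≈ (0.898, -0.206, -0.388); φ = arcsin(p_z) ≈ -22.81°, λ = atan2(p_y, p_x) ≈ -12.92°.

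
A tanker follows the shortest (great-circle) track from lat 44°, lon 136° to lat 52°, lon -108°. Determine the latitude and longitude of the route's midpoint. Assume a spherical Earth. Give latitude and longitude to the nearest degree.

≈ lat 64°, lon -173°

Convert each endpoint to a unit vector on the sphere (x = cos φ cos λ, y = cos φ sin λ, z = sin φ).
The central angle between the endpoints is δ = arccos(p₁·p₂) ≈ 1.210 rad (69.3°).
Interpolate at f = 1/2 with slerp weights a = sin((1−f)δ)/sin δ ≈ 0.608, b = sin(fδ)/sin δ ≈ 0.608.
p = a·p₁ + b·p₂ ≈ (-0.430, -0.052, 0.901); φ = arcsin(p_z) ≈ 64.32°, λ = atan2(p_y, p_x) ≈ -173.08°.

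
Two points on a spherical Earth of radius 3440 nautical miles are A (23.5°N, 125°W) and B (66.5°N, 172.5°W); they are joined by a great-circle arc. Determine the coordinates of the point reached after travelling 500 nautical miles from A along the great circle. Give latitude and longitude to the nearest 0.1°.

≈ (31.2°N, 128.6°W)

Write both endpoints as unit vectors p₁, p₂ with components (cos φ cos λ, cos φ sin λ, sin φ).
The central angle between the endpoints is δ = arccos(p₁·p₂) ≈ 0.911 rad (52.2°). The total great-circle distance is δ·R ≈ 0.911 × 3440 ≈ 3135 nmi, so the target fraction is f = 500/3135 ≈ 0.159.
Interpolate at f ≈ 0.159 with slerp weights a = sin((1−f)δ)/sin δ ≈ 0.877, b = sin(fδ)/sin δ ≈ 0.183.
p = a·p₁ + b·p₂ ≈ (-0.534, -0.668, 0.518); φ = arcsin(p_z) ≈ 31.19°, λ = atan2(p_y, p_x) ≈ -128.61°.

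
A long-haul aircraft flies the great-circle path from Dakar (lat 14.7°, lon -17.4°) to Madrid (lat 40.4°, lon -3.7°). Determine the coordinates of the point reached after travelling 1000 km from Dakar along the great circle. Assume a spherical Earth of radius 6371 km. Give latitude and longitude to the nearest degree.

The haversine formula gives a central angle δ ≈ 0.495 rad (28.3°) between the endpoints. The total great-circle distance is δ·R ≈ 0.495 × 6371 ≈ 3152 km, so the target fraction is f = 1000/3152 ≈ 0.317.
Interpolate at f ≈ 0.317 with slerp weights a = sin((1−f)δ)/sin δ ≈ 0.698, b = sin(fδ)/sin δ ≈ 0.329.
p = a·p₁ + b·p₂ ≈ (0.894, -0.218, 0.391); φ = arcsin(p_z) ≈ 22.99°, λ = atan2(p_y, p_x) ≈ -13.70°.

≈ lat 23°, lon -14°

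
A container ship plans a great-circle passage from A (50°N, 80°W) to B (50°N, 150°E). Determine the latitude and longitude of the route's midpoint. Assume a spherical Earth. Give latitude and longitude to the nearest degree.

Write both endpoints as unit vectors p₁, p₂ with components (cos φ cos λ, cos φ sin λ, sin φ).
The central angle between the endpoints is δ = arccos(p₁·p₂) ≈ 1.244 rad (71.3°).
Interpolate at f = 1/2 with slerp weights a = sin((1−f)δ)/sin δ ≈ 0.615, b = sin(fδ)/sin δ ≈ 0.615.
p = a·p₁ + b·p₂ ≈ (-0.274, -0.192, 0.942); φ = arcsin(p_z) ≈ 70.47°, λ = atan2(p_y, p_x) ≈ -145.00°.

≈ (70°N, 145°W)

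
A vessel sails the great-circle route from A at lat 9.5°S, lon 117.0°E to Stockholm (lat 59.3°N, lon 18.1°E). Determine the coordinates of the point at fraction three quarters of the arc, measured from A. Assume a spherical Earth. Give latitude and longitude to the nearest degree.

≈ lat 52°N, lon 62°E

Convert each endpoint to a unit vector on the sphere (x = cos φ cos λ, y = cos φ sin λ, z = sin φ).
The central angle between the endpoints is δ = arccos(p₁·p₂) ≈ 1.792 rad (102.7°).
Interpolate at f = 3/4 with slerp weights a = sin((1−f)δ)/sin δ ≈ 0.444, b = sin(fδ)/sin δ ≈ 0.999.
p = a·p₁ + b·p₂ ≈ (0.286, 0.549, 0.786); φ = arcsin(p_z) ≈ 51.78°, λ = atan2(p_y, p_x) ≈ 62.48°.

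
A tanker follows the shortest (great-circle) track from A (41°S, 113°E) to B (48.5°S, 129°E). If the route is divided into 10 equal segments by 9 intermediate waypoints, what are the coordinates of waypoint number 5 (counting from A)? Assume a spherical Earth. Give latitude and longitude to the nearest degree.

≈ (45°S, 120°E)

Write both endpoints as unit vectors p₁, p₂ with components (cos φ cos λ, cos φ sin λ, sin φ).
The central angle between the endpoints is δ = arccos(p₁·p₂) ≈ 0.237 rad (13.6°).
Interpolate at f = 5/10 with slerp weights a = sin((1−f)δ)/sin δ ≈ 0.504, b = sin(fδ)/sin δ ≈ 0.504.
p = a·p₁ + b·p₂ ≈ (-0.358, 0.609, -0.707); φ = arcsin(p_z) ≈ -45.03°, λ = atan2(p_y, p_x) ≈ 120.48°.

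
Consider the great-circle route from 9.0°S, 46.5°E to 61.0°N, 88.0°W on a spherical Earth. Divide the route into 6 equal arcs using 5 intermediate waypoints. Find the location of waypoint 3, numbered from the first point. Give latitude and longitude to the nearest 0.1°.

Write both endpoints as unit vectors p₁, p₂ with components (cos φ cos λ, cos φ sin λ, sin φ).
The central angle between the endpoints is δ = arccos(p₁·p₂) ≈ 2.063 rad (118.2°).
Interpolate at f = 3/6 with slerp weights a = sin((1−f)δ)/sin δ ≈ 0.974, b = sin(fδ)/sin δ ≈ 0.974.
p = a·p₁ + b·p₂ ≈ (0.678, 0.226, 0.699); φ = arcsin(p_z) ≈ 44.36°, λ = atan2(p_y, p_x) ≈ 18.41°.

≈ 44.4°N, 18.4°E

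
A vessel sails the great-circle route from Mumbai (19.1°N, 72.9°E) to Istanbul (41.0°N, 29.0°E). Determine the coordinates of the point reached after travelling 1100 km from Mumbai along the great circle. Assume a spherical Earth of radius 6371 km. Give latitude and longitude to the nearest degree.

Convert each endpoint to a unit vector on the sphere (x = cos φ cos λ, y = cos φ sin λ, z = sin φ).
The central angle between the endpoints is δ = arccos(p₁·p₂) ≈ 0.755 rad (43.2°). The total great-circle distance is δ·R ≈ 0.755 × 6371 ≈ 4808 km, so the target fraction is f = 1100/4808 ≈ 0.229.
Interpolate at f ≈ 0.229 with slerp weights a = sin((1−f)δ)/sin δ ≈ 0.802, b = sin(fδ)/sin δ ≈ 0.251.
p = a·p₁ + b·p₂ ≈ (0.389, 0.816, 0.427); φ = arcsin(p_z) ≈ 25.28°, λ = atan2(p_y, p_x) ≈ 64.55°.

≈ (25°N, 65°E)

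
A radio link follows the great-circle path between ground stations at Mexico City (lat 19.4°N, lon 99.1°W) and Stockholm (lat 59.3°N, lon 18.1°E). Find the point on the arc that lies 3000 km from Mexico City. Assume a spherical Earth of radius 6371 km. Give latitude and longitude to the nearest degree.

≈ lat 43°N, lon 83°W

The haversine formula gives a central angle δ ≈ 1.505 rad (86.2°) between the endpoints. The total great-circle distance is δ·R ≈ 1.505 × 6371 ≈ 9590 km, so the target fraction is f = 3000/9590 ≈ 0.313.
Interpolate at f ≈ 0.313 with slerp weights a = sin((1−f)δ)/sin δ ≈ 0.861, b = sin(fδ)/sin δ ≈ 0.455.
p = a·p₁ + b·p₂ ≈ (0.092, -0.730, 0.677); φ = arcsin(p_z) ≈ 42.61°, λ = atan2(p_y, p_x) ≈ -82.81°.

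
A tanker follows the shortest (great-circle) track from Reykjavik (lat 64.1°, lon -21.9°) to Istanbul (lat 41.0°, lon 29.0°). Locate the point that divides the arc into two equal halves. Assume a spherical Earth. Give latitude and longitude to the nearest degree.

Write both endpoints as unit vectors p₁, p₂ with components (cos φ cos λ, cos φ sin λ, sin φ).
The central angle between the endpoints is δ = arccos(p₁·p₂) ≈ 0.647 rad (37.1°).
Interpolate at f = 1/2 with slerp weights a = sin((1−f)δ)/sin δ ≈ 0.527, b = sin(fδ)/sin δ ≈ 0.527.
p = a·p₁ + b·p₂ ≈ (0.562, 0.107, 0.820); φ = arcsin(p_z) ≈ 55.12°, λ = atan2(p_y, p_x) ≈ 10.79°.

≈ lat 55°, lon 11°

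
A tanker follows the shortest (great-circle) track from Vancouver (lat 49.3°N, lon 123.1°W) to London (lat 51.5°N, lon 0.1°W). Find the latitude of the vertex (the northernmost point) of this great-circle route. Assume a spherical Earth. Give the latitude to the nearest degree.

≈ 68°N

The great circle lies in the plane with unit normal n̂ = (p₁ × p₂)/|p₁ × p₂|.
Here n̂_z ≈ +0.367; the vertex latitude is φ_max = arccos|n̂_z| ≈ 68.5°.
Check via Clairaut: cos φ_max = |cos φ₁| · sin C = cos(49.3°)·sin(34.2°) ≈ 0.367, again giving ≈ 68.5°.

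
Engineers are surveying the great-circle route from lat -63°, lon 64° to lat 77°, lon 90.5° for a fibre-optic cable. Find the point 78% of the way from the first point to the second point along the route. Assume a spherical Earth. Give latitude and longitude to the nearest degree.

From cos δ = sin φ₁ sin φ₂ + cos φ₁ cos φ₂ cos Δλ, the central angle is δ ≈ 2.460 rad (141.0°).
Interpolate at f = 0.78 with slerp weights a = sin((1−f)δ)/sin δ ≈ 0.818, b = sin(fδ)/sin δ ≈ 1.493.
p = a·p₁ + b·p₂ ≈ (0.160, 0.670, 0.725); φ = arcsin(p_z) ≈ 46.50°, λ = atan2(p_y, p_x) ≈ 76.57°.

≈ lat 46°, lon 77°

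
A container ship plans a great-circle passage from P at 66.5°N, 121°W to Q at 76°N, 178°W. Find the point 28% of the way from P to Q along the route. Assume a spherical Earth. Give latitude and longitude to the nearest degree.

The haversine formula gives a central angle δ ≈ 0.341 rad (19.5°) between the endpoints.
Interpolate at f = 0.28 with slerp weights a = sin((1−f)δ)/sin δ ≈ 0.727, b = sin(fδ)/sin δ ≈ 0.285.
p = a·p₁ + b·p₂ ≈ (-0.218, -0.251, 0.943); φ = arcsin(p_z) ≈ 70.58°, λ = atan2(p_y, p_x) ≈ -131.02°.

≈ 71°N, 131°W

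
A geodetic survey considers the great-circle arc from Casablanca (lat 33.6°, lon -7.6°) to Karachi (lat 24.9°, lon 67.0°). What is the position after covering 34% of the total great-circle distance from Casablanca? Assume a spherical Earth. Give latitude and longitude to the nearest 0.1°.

≈ lat 36.0°, lon 18.9°

Convert each endpoint to a unit vector on the sphere (x = cos φ cos λ, y = cos φ sin λ, z = sin φ).
The central angle between the endpoints is δ = arccos(p₁·p₂) ≈ 1.122 rad (64.3°).
Interpolate at f = 0.34 with slerp weights a = sin((1−f)δ)/sin δ ≈ 0.749, b = sin(fδ)/sin δ ≈ 0.413.
p = a·p₁ + b·p₂ ≈ (0.765, 0.263, 0.588); φ = arcsin(p_z) ≈ 36.04°, λ = atan2(p_y, p_x) ≈ 18.95°.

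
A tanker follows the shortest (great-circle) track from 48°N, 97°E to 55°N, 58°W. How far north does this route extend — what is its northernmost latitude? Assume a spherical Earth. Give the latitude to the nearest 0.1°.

≈ 80.3°N

The great circle lies in the plane with unit normal n̂ = (p₁ × p₂)/|p₁ × p₂|.
Here n̂_z ≈ -0.168; the vertex latitude is φ_max = arccos|n̂_z| ≈ 80.3°.
Check via Clairaut: cos φ_max = |cos φ₁| · sin C = cos(48.0°)·sin(14.5°) ≈ 0.168, again giving ≈ 80.3°.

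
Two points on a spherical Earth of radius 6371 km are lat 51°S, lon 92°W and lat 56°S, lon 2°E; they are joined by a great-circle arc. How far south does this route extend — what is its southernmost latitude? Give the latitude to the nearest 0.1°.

≈ 63.4°S

The great circle lies in the plane with unit normal n̂ = (p₁ × p₂)/|p₁ × p₂|.
Here n̂_z ≈ +0.447; the vertex latitude is φ_max = arccos|n̂_z| ≈ 63.4°.
Check via Clairaut: cos φ_max = |cos φ₁| · sin C = cos(51.0°)·sin(134.7°) ≈ 0.447, again giving ≈ 63.4°.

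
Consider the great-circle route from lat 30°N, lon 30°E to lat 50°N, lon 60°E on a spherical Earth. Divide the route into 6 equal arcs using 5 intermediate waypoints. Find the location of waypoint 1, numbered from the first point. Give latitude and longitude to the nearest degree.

≈ lat 34°N, lon 34°E

From cos δ = sin φ₁ sin φ₂ + cos φ₁ cos φ₂ cos Δλ, the central angle is δ ≈ 0.525 rad (30.1°).
Interpolate at f = 1/6 with slerp weights a = sin((1−f)δ)/sin δ ≈ 0.845, b = sin(fδ)/sin δ ≈ 0.174.
p = a·p₁ + b·p₂ ≈ (0.690, 0.463, 0.556); φ = arcsin(p_z) ≈ 33.80°, λ = atan2(p_y, p_x) ≈ 33.87°.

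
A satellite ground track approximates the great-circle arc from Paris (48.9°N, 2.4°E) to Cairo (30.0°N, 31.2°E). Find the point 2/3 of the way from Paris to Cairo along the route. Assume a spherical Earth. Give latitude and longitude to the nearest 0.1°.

≈ 37.0°N, 23.3°E

From cos δ = sin φ₁ sin φ₂ + cos φ₁ cos φ₂ cos Δλ, the central angle is δ ≈ 0.504 rad (28.9°).
Interpolate at f = 2/3 with slerp weights a = sin((1−f)δ)/sin δ ≈ 0.346, b = sin(fδ)/sin δ ≈ 0.683.
p = a·p₁ + b·p₂ ≈ (0.733, 0.316, 0.602); φ = arcsin(p_z) ≈ 37.03°, λ = atan2(p_y, p_x) ≈ 23.30°.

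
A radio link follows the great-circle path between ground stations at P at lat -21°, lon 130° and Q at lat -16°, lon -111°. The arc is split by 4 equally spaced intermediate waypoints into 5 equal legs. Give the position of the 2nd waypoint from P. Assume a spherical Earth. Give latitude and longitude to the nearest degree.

≈ lat -33°, lon 178°

Convert each endpoint to a unit vector on the sphere (x = cos φ cos λ, y = cos φ sin λ, z = sin φ).
The central angle between the endpoints is δ = arccos(p₁·p₂) ≈ 1.914 rad (109.7°).
Interpolate at f = 2/5 with slerp weights a = sin((1−f)δ)/sin δ ≈ 0.968, b = sin(fδ)/sin δ ≈ 0.736.
p = a·p₁ + b·p₂ ≈ (-0.835, 0.032, -0.550); φ = arcsin(p_z) ≈ -33.36°, λ = atan2(p_y, p_x) ≈ 177.78°.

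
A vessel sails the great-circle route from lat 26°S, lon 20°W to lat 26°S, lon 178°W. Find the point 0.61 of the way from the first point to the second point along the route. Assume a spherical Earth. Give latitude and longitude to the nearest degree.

≈ lat 65°S, lon 133°W

The haversine formula gives a central angle δ ≈ 2.161 rad (123.8°) between the endpoints.
Interpolate at f = 0.61 with slerp weights a = sin((1−f)δ)/sin δ ≈ 0.899, b = sin(fδ)/sin δ ≈ 1.166.
p = a·p₁ + b·p₂ ≈ (-0.288, -0.313, -0.905); φ = arcsin(p_z) ≈ -64.83°, λ = atan2(p_y, p_x) ≈ -132.63°.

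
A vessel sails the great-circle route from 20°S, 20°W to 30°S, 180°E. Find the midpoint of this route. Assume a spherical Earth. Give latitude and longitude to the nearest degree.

Convert each endpoint to a unit vector on the sphere (x = cos φ cos λ, y = cos φ sin λ, z = sin φ).
The central angle between the endpoints is δ = arccos(p₁·p₂) ≈ 2.206 rad (126.4°).
Interpolate at f = 1/2 with slerp weights a = sin((1−f)δ)/sin δ ≈ 1.109, b = sin(fδ)/sin δ ≈ 1.109.
p = a·p₁ + b·p₂ ≈ (0.019, -0.357, -0.934); φ = arcsin(p_z) ≈ -69.08°, λ = atan2(p_y, p_x) ≈ -86.97°.

≈ 69°S, 87°W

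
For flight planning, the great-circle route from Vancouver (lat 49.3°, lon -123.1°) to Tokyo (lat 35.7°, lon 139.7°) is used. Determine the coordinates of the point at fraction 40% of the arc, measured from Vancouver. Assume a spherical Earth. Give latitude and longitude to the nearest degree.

≈ lat 55°, lon -167°

Convert each endpoint to a unit vector on the sphere (x = cos φ cos λ, y = cos φ sin λ, z = sin φ).
The central angle between the endpoints is δ = arccos(p₁·p₂) ≈ 1.185 rad (67.9°).
Interpolate at f = 0.40 with slerp weights a = sin((1−f)δ)/sin δ ≈ 0.704, b = sin(fδ)/sin δ ≈ 0.493.
p = a·p₁ + b·p₂ ≈ (-0.556, -0.126, 0.822); φ = arcsin(p_z) ≈ 55.24°, λ = atan2(p_y, p_x) ≈ -167.23°.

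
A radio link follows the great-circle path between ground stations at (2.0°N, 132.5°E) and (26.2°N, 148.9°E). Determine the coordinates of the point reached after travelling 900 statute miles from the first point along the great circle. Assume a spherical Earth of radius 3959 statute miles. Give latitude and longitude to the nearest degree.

≈ (13°N, 139°E)

Convert each endpoint to a unit vector on the sphere (x = cos φ cos λ, y = cos φ sin λ, z = sin φ).
The central angle between the endpoints is δ = arccos(p₁·p₂) ≈ 0.504 rad (28.9°). The total great-circle distance is δ·R ≈ 0.504 × 3959 ≈ 1996 mi, so the target fraction is f = 900/1996 ≈ 0.451.
Interpolate at f ≈ 0.451 with slerp weights a = sin((1−f)δ)/sin δ ≈ 0.566, b = sin(fδ)/sin δ ≈ 0.467.
p = a·p₁ + b·p₂ ≈ (-0.740, 0.633, 0.226); φ = arcsin(p_z) ≈ 13.05°, λ = atan2(p_y, p_x) ≈ 139.47°.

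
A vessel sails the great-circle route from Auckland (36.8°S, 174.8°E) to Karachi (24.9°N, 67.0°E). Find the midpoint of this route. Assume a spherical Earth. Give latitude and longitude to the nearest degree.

≈ 10°S, 116°E

Convert each endpoint to a unit vector on the sphere (x = cos φ cos λ, y = cos φ sin λ, z = sin φ).
The central angle between the endpoints is δ = arccos(p₁·p₂) ≈ 2.065 rad (118.3°).
Interpolate at f = 1/2 with slerp weights a = sin((1−f)δ)/sin δ ≈ 0.975, b = sin(fδ)/sin δ ≈ 0.975.
p = a·p₁ + b·p₂ ≈ (-0.432, 0.885, -0.174); φ = arcsin(p_z) ≈ -10.00°, λ = atan2(p_y, p_x) ≈ 116.02°.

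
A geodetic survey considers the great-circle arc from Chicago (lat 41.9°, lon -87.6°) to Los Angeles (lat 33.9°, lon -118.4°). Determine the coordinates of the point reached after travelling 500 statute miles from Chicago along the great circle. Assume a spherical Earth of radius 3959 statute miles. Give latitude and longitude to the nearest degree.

The haversine formula gives a central angle δ ≈ 0.444 rad (25.4°) between the endpoints. The total great-circle distance is δ·R ≈ 0.444 × 3959 ≈ 1757 mi, so the target fraction is f = 500/1757 ≈ 0.285.
Interpolate at f ≈ 0.285 with slerp weights a = sin((1−f)δ)/sin δ ≈ 0.727, b = sin(fδ)/sin δ ≈ 0.293.
p = a·p₁ + b·p₂ ≈ (-0.093, -0.755, 0.649); φ = arcsin(p_z) ≈ 40.48°, λ = atan2(p_y, p_x) ≈ -97.03°.

≈ lat 40°, lon -97°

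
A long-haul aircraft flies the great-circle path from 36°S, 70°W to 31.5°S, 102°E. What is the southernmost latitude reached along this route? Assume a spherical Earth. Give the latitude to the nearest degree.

The great circle lies in the plane with unit normal n̂ = (p₁ × p₂)/|p₁ × p₂|.
Here n̂_z ≈ +0.104; the vertex latitude is φ_max = arccos|n̂_z| ≈ 84.1°.

≈ 84°S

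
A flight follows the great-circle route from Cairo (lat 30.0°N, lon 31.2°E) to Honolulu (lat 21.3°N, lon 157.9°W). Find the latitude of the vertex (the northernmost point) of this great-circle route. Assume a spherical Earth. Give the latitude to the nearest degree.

The great circle lies in the plane with unit normal n̂ = (p₁ × p₂)/|p₁ × p₂|.
Here n̂_z ≈ +0.162; the vertex latitude is φ_max = arccos|n̂_z| ≈ 80.7°.

≈ 81°N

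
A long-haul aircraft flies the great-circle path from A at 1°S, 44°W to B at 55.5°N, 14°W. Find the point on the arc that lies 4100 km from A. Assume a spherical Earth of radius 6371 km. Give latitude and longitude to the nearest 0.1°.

≈ 33.6°N, 30.6°W

Convert each endpoint to a unit vector on the sphere (x = cos φ cos λ, y = cos φ sin λ, z = sin φ).
The central angle between the endpoints is δ = arccos(p₁·p₂) ≈ 1.075 rad (61.6°). The total great-circle distance is δ·R ≈ 1.075 × 6371 ≈ 6846 km, so the target fraction is f = 4100/6846 ≈ 0.599.
Interpolate at f ≈ 0.599 with slerp weights a = sin((1−f)δ)/sin δ ≈ 0.475, b = sin(fδ)/sin δ ≈ 0.682.
p = a·p₁ + b·p₂ ≈ (0.717, -0.424, 0.554); φ = arcsin(p_z) ≈ 33.64°, λ = atan2(p_y, p_x) ≈ -30.58°.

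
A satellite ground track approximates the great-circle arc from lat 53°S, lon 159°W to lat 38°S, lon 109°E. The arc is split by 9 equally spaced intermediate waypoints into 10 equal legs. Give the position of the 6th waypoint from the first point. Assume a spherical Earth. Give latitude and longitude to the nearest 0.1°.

≈ lat 53.1°S, lon 137.3°E

The haversine formula gives a central angle δ ≈ 1.076 rad (61.6°) between the endpoints.
Interpolate at f = 6/10 with slerp weights a = sin((1−f)δ)/sin δ ≈ 0.474, b = sin(fδ)/sin δ ≈ 0.684.
p = a·p₁ + b·p₂ ≈ (-0.442, 0.407, -0.799); φ = arcsin(p_z) ≈ -53.08°, λ = atan2(p_y, p_x) ≈ 137.33°.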